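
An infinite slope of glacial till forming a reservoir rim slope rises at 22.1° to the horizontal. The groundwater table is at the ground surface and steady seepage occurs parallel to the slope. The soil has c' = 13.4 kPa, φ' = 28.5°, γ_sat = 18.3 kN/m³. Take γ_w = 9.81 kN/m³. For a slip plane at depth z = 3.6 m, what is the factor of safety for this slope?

With seepage parallel to the slope and the water table at the surface, the effective normal stress on the slip plane uses the buoyant unit weight γ' = γ_sat − γ_w while the driving shear stress uses γ_sat:
FS = [c' + γ' z cos²β tanφ'] / [γ_sat z sinβ cosβ]
γ' = 18.3 − 9.81 = 8.49 kN/m³
Numerator = 13.4 + 8.49·3.6·cos²22.1°·tan28.5° = 13.4 + 8.49·3.6·0.8585·0.5430 = 27.646 kPa
Denominator = 18.3·3.6·sin22.1°·cos22.1° = 18.3·3.6·0.3762·0.9265 = 22.965 kPa
FS = 27.646 / 22.965 = 1.204

FS = 1.20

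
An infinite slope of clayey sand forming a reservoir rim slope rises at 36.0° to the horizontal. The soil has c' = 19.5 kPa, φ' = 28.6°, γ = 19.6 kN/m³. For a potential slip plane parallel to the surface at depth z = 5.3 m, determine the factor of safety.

FS = 1.15

For an infinite slope with a slip plane parallel to the surface (no pore pressure): FS = [c' + γz cos²β tanφ'] / [γz sinβ cosβ].
γz = 19.6·5.3 = 103.88 kN/m²
Numerator = 19.5 + 103.88·cos²36.0°·tan28.6° = 19.5 + 103.88·0.6545·0.5452 = 56.570 kPa
Denominator = 103.88·sin36.0°·cos36.0° = 103.88·0.5878·0.8090 = 49.398 kPa
FS = 56.570 / 49.398 = 1.145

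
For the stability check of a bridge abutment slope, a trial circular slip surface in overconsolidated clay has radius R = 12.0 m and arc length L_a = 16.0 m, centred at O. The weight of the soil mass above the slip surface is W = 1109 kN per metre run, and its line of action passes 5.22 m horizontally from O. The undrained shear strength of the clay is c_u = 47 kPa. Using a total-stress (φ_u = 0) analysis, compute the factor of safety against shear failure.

Taking moments about the centre O, the resisting moment is provided by the undrained shear strength acting along the arc:
M_R = c_u·L_a·R = 47·16.00·12.0 = 9024.0 kN·m/m
M_D = W·d = 1109·5.22 = 5789.0 kN·m/m
FS = M_R / M_D = 9024.0 / 5789.0 = 1.559

FS = 1.56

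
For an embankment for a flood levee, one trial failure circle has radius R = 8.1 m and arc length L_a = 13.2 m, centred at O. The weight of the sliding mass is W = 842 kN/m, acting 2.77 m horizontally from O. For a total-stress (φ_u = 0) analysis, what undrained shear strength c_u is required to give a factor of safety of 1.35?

c_u = 29.4 kPa

FS = c_u·L_a·R / (W·d), so c_u = FS·W·d / (L_a·R).
c_u = 1.35·842·2.77 / (13.20·8.1) = 3148.7 / 106.92 = 29.45 kPa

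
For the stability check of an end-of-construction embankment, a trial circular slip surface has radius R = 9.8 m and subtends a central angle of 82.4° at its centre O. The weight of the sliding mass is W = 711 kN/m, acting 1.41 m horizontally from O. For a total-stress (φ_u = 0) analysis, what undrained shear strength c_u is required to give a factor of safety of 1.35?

c_u = 9.8 kPa

FS = c_u·L_a·R / (W·d), so c_u = FS·W·d / (L_a·R).
Arc length L_a = R·θ = 9.8·(82.4°·π/180) = 9.8·1.4382 = 14.09 m
c_u = 1.35·711·1.41 / (14.09·9.8) = 1353.4 / 138.12 = 9.80 kPa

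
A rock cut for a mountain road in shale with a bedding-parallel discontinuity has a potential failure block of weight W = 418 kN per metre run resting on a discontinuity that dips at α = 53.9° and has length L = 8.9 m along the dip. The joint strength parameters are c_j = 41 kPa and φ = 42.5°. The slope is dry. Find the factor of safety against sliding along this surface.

Resolving the block weight along and normal to the plane and applying the Mohr–Coulomb strength on the joint:
N' = W cosα = 418·cos53.9° = 246.3 kN/m
Driving force T = W sinα = 418·sin53.9° = 337.7 kN/m
Resisting force R = c_j·L + N'·tanφ = 41·8.9 + 246.3·tan42.5° = 364.9 + 225.7 = 590.6 kN/m
FS = R / T = 590.6 / 337.7 = 1.749

FS = 1.75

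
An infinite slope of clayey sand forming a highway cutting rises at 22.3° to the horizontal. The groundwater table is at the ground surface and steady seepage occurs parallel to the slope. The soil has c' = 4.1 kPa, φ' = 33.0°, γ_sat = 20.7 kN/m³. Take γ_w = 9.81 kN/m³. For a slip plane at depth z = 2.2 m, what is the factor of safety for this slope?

FS = 1.09

With seepage parallel to the slope and the water table at the surface, the effective normal stress on the slip plane uses the buoyant unit weight γ' = γ_sat − γ_w while the driving shear stress uses γ_sat:
FS = [c' + γ' z cos²β tanφ'] / [γ_sat z sinβ cosβ]
γ' = 20.7 − 9.81 = 10.89 kN/m³
Numerator = 4.1 + 10.89·2.2·cos²22.3°·tan33.0° = 4.1 + 10.89·2.2·0.8560·0.6494 = 17.418 kPa
Denominator = 20.7·2.2·sin22.3°·cos22.3° = 20.7·2.2·0.3795·0.9252 = 15.988 kPa
FS = 17.418 / 15.988 = 1.089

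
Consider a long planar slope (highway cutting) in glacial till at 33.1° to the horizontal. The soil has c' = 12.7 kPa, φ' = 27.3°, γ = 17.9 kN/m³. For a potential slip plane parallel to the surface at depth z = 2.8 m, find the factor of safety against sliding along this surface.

For an infinite slope with a slip plane parallel to the surface (no pore pressure): FS = [c' + γz cos²β tanφ'] / [γz sinβ cosβ].
γz = 17.9·2.8 = 50.12 kN/m²
Numerator = 12.7 + 50.12·cos²33.1°·tan27.3° = 12.7 + 50.12·0.7018·0.5161 = 30.854 kPa
Denominator = 50.12·sin33.1°·cos33.1° = 50.12·0.5461·0.8377 = 22.929 kPa
FS = 30.854 / 22.929 = 1.346

FS = 1.35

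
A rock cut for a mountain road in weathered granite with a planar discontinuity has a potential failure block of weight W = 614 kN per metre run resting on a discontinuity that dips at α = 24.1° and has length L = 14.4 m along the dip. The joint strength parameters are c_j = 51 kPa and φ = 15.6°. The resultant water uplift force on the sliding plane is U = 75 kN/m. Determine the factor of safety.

Resolving the block weight along and normal to the plane and applying the Mohr–Coulomb strength on the joint:
N' = W cosα − U = 614·cos24.1° − 75 = 485.5 kN/m
Driving force T = W sinα = 614·sin24.1° = 250.7 kN/m
Resisting force R = c_j·L + N'·tanφ = 51·14.4 + 485.5·tan15.6° = 734.4 + 135.5 = 869.9 kN/m
FS = R / T = 869.9 / 250.7 = 3.470

FS = 3.47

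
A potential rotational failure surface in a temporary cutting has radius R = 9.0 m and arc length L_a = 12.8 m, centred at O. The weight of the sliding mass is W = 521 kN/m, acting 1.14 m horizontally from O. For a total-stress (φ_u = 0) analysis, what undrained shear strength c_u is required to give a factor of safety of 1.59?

c_u = 8.2 kPa

FS = c_u·L_a·R / (W·d), so c_u = FS·W·d / (L_a·R).
c_u = 1.59·521·1.14 / (12.80·9.0) = 944.4 / 115.20 = 8.20 kPa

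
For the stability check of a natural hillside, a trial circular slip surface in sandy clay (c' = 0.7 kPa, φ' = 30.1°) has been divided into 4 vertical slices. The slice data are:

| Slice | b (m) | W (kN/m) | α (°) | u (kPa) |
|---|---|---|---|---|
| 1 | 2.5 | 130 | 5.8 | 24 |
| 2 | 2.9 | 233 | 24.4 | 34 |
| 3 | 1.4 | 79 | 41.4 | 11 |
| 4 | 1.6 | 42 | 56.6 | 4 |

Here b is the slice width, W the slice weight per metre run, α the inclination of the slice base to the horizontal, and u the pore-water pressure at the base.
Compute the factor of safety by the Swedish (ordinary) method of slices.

FS = 0.69

Ordinary method of slices: FS = Σ[c'·Δl_i + (W_i cosα_i − u_i·Δl_i)·tanφ'] / Σ W_i sinα_i, with Δl_i = b_i / cosα_i.
Slice 1: Δl = 2.5/cos5.8° = 2.513 m; N'_1 = 130·cos5.8° − 24·2.513 = 69.0; c'Δl = 1.76; W sinα = 13.1
Slice 2: Δl = 2.9/cos24.4° = 3.184 m; N'_2 = 233·cos24.4° − 34·3.184 = 103.9; c'Δl = 2.23; W sinα = 96.3
Slice 3: Δl = 1.4/cos41.4° = 1.866 m; N'_3 = 79·cos41.4° − 11·1.866 = 38.7; c'Δl = 1.31; W sinα = 52.2
Slice 4: Δl = 1.6/cos56.6° = 2.907 m; N'_4 = 42·cos56.6° − 4·2.907 = 11.5; c'Δl = 2.03; W sinα = 35.1
Σc'Δl = 7.3 kN/m; ΣN' = 223.2 kN/m; ΣW sinα = 196.7 kN/m
Resisting = 7.3 + 223.2·tan30.1° = 7.3 + 129.4 = 136.7 kN/m
FS = 136.7 / 196.7 = 0.695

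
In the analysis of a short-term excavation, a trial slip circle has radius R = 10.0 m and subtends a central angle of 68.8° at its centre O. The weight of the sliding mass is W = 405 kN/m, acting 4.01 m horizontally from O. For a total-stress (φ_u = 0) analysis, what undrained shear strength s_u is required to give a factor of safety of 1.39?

FS = s_u·L_a·R / (W·d), so s_u = FS·W·d / (L_a·R).
Arc length L_a = R·θ = 10.0·(68.8°·π/180) = 10.0·1.2008 = 12.01 m
s_u = 1.39·405·4.01 / (12.01·10.0) = 2257.4 / 120.08 = 18.80 kPa

s_u = 18.8 kPa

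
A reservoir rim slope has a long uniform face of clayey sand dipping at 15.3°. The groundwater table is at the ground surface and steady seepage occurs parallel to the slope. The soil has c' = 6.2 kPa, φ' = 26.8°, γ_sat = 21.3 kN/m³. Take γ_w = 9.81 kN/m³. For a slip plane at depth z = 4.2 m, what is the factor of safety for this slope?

With seepage parallel to the slope and the water table at the surface, the effective normal stress on the slip plane uses the buoyant unit weight γ' = γ_sat − γ_w while the driving shear stress uses γ_sat:
FS = [c' + γ' z cos²β tanφ'] / [γ_sat z sinβ cosβ]
γ' = 21.3 − 9.81 = 11.49 kN/m³
Numerator = 6.2 + 11.49·4.2·cos²15.3°·tan26.8° = 6.2 + 11.49·4.2·0.9304·0.5051 = 28.880 kPa
Denominator = 21.3·4.2·sin15.3°·cos15.3° = 21.3·4.2·0.2639·0.9646 = 22.769 kPa
FS = 28.880 / 22.769 = 1.268

FS = 1.27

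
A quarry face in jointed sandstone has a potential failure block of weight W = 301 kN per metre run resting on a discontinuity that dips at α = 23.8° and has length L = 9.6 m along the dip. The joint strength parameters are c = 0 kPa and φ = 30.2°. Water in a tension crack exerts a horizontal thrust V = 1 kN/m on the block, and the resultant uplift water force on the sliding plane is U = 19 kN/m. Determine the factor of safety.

FS = 1.22

Resolving the block weight along and normal to the plane and applying the Mohr–Coulomb strength on the joint:
N' = W cosα − U − V sinα = 301·cos23.8° − 19 − 1·sin23.8° = 256.0 kN/m
Driving force T = W sinα + V cosα = 301·sin23.8° + 1·cos23.8° = 122.4 kN/m
Resisting force R = c·L + N'·tanφ = 0·9.6 + 256.0·tan30.2° = 0.0 + 149.0 = 149.0 kN/m
FS = R / T = 149.0 / 122.4 = 1.217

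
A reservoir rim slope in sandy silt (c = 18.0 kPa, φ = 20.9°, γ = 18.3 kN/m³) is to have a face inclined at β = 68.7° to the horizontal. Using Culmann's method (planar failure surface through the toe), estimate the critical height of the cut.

H_c = 10.43 m

Culmann's analysis gives the critical failure plane at α_cr = (β + φ)/2 = (68.7 + 20.9)/2 = 44.8°, and the critical height
H_c = (4c/γ) · sinβ cosφ / [1 − cos(β − φ)]
    = (4·18.0/18.3) · sin68.7°·cos20.9° / [1 − cos(47.8°)]
    = 3.934 · 0.9317·0.9342 / [1 − 0.6717]
    = 3.934 · 0.8704 / 0.3283
    = 10.43 m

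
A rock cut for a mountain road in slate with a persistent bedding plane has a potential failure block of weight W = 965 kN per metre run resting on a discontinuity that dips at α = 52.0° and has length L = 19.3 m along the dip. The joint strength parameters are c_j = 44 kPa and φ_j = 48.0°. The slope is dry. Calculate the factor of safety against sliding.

FS = 1.98

Resolving the block weight along and normal to the plane and applying the Mohr–Coulomb strength on the joint:
N' = W cosα = 965·cos52.0° = 594.1 kN/m
Driving force T = W sinα = 965·sin52.0° = 760.4 kN/m
Resisting force R = c_j·L + N'·tanφ_j = 44·19.3 + 594.1·tan48.0° = 849.2 + 659.8 = 1509.0 kN/m
FS = R / T = 1509.0 / 760.4 = 1.984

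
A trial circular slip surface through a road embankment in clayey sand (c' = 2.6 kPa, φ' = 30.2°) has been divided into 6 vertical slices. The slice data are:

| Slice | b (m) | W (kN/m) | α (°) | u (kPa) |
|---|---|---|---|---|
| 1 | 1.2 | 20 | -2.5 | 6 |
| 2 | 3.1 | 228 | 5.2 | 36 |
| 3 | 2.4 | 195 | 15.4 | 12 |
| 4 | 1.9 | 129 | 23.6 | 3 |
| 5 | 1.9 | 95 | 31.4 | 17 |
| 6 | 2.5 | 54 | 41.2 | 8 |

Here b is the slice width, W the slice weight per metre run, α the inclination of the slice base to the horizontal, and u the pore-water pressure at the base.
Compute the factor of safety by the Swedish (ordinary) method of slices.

Ordinary method of slices: FS = Σ[c'·Δl_i + (W_i cosα_i − u_i·Δl_i)·tanφ'] / Σ W_i sinα_i, with Δl_i = b_i / cosα_i.
Slice 1: Δl = 1.2/cos(-2.5°) = 1.201 m; N'_1 = 20·cos(-2.5°) − 6·1.201 = 12.8; c'Δl = 3.12; W sinα = -0.9
Slice 2: Δl = 3.1/cos5.2° = 3.113 m; N'_2 = 228·cos5.2° − 36·3.113 = 115.0; c'Δl = 8.09; W sinα = 20.7
Slice 3: Δl = 2.4/cos15.4° = 2.489 m; N'_3 = 195·cos15.4° − 12·2.489 = 158.1; c'Δl = 6.47; W sinα = 51.8
Slice 4: Δl = 1.9/cos23.6° = 2.073 m; N'_4 = 129·cos23.6° − 3·2.073 = 112.0; c'Δl = 5.39; W sinα = 51.6
Slice 5: Δl = 1.9/cos31.4° = 2.226 m; N'_5 = 95·cos31.4° − 17·2.226 = 43.2; c'Δl = 5.79; W sinα = 49.5
Slice 6: Δl = 2.5/cos41.2° = 3.323 m; N'_6 = 54·cos41.2° − 8·3.323 = 14.0; c'Δl = 8.64; W sinα = 35.6
Σc'Δl = 37.5 kN/m; ΣN' = 455.2 kN/m; ΣW sinα = 208.3 kN/m
Resisting = 37.5 + 455.2·tan30.2° = 37.5 + 264.9 = 302.4 kN/m
FS = 302.4 / 208.3 = 1.452

FS = 1.45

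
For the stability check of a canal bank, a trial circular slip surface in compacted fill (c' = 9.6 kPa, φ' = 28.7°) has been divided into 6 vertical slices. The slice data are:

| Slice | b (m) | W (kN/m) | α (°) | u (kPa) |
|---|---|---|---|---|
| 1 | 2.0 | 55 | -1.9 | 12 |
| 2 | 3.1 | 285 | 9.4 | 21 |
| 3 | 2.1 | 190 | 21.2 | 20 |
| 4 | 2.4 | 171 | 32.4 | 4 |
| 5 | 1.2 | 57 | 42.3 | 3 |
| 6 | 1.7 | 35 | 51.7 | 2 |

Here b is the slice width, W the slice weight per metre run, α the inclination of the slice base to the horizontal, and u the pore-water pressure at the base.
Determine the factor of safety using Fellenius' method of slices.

Ordinary method of slices: FS = Σ[c'·Δl_i + (W_i cosα_i − u_i·Δl_i)·tanφ'] / Σ W_i sinα_i, with Δl_i = b_i / cosα_i.
Slice 1: Δl = 2.0/cos(-1.9°) = 2.001 m; N'_1 = 55·cos(-1.9°) − 12·2.001 = 31.0; c'Δl = 19.21; W sinα = -1.8
Slice 2: Δl = 3.1/cos9.4° = 3.142 m; N'_2 = 285·cos9.4° − 21·3.142 = 215.2; c'Δl = 30.17; W sinα = 46.5
Slice 3: Δl = 2.1/cos21.2° = 2.252 m; N'_3 = 190·cos21.2° − 20·2.252 = 132.1; c'Δl = 21.62; W sinα = 68.7
Slice 4: Δl = 2.4/cos32.4° = 2.842 m; N'_4 = 171·cos32.4° − 4·2.842 = 133.0; c'Δl = 27.29; W sinα = 91.6
Slice 5: Δl = 1.2/cos42.3° = 1.622 m; N'_5 = 57·cos42.3° − 3·1.622 = 37.3; c'Δl = 15.58; W sinα = 38.4
Slice 6: Δl = 1.7/cos51.7° = 2.743 m; N'_6 = 35·cos51.7° − 2·2.743 = 16.2; c'Δl = 26.33; W sinα = 27.5
Σc'Δl = 140.2 kN/m; ΣN' = 564.7 kN/m; ΣW sinα = 270.9 kN/m
Resisting = 140.2 + 564.7·tan28.7° = 140.2 + 309.2 = 449.4 kN/m
FS = 449.4 / 270.9 = 1.659

FS = 1.66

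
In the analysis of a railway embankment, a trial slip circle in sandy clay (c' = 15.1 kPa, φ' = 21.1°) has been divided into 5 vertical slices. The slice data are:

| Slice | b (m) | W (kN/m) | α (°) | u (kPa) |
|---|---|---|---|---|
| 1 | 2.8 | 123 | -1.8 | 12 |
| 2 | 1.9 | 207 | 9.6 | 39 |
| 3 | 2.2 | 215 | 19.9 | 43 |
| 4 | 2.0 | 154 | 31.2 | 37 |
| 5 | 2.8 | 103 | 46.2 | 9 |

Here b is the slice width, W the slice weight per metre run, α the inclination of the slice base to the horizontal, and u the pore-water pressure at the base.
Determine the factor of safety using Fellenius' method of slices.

Ordinary method of slices: FS = Σ[c'·Δl_i + (W_i cosα_i − u_i·Δl_i)·tanφ'] / Σ W_i sinα_i, with Δl_i = b_i / cosα_i.
Slice 1: Δl = 2.8/cos(-1.8°) = 2.801 m; N'_1 = 123·cos(-1.8°) − 12·2.801 = 89.3; c'Δl = 42.30; W sinα = -3.9
Slice 2: Δl = 1.9/cos9.6° = 1.927 m; N'_2 = 207·cos9.6° − 39·1.927 = 128.9; c'Δl = 29.10; W sinα = 34.5
Slice 3: Δl = 2.2/cos19.9° = 2.340 m; N'_3 = 215·cos19.9° − 43·2.340 = 101.6; c'Δl = 35.33; W sinα = 73.2
Slice 4: Δl = 2.0/cos31.2° = 2.338 m; N'_4 = 154·cos31.2° − 37·2.338 = 45.2; c'Δl = 35.31; W sinα = 79.8
Slice 5: Δl = 2.8/cos46.2° = 4.045 m; N'_5 = 103·cos46.2° − 9·4.045 = 34.9; c'Δl = 61.09; W sinα = 74.3
Σc'Δl = 203.1 kN/m; ΣN' = 399.9 kN/m; ΣW sinα = 258.0 kN/m
Resisting = 203.1 + 399.9·tan21.1° = 203.1 + 154.3 = 357.4 kN/m
FS = 357.4 / 258.0 = 1.386

FS = 1.39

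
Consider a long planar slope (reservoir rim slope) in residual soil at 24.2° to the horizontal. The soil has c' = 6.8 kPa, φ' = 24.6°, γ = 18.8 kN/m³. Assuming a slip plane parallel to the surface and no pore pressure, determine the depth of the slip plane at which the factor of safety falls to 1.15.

Setting FS = 1.15 in FS = [c' + γz cos²β tanφ'] / [γz sinβ cosβ] and solving for z:
z = c' / [γ cosβ (FS·sinβ − cosβ·tanφ')]
  = 6.8 / [18.8·cos24.2°·(1.15·sin24.2° − cos24.2°·tan24.6°)]
  = 6.8 / [18.8·0.9121·(1.15·0.4099 − 0.9121·0.4578)]
  = 6.8 / 0.9227 = 7.369 m

z = 7.37 m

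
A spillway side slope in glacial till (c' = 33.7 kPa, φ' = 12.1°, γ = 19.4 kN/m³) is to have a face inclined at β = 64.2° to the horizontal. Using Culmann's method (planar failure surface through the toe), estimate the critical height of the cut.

Culmann's analysis gives the critical failure plane at α_cr = (β + φ')/2 = (64.2 + 12.1)/2 = 38.1°, and the critical height
H_c = (4c'/γ) · sinβ cosφ' / [1 − cos(β − φ')]
    = (4·33.7/19.4) · sin64.2°·cos12.1° / [1 − cos(52.1°)]
    = 6.948 · 0.9003·0.9778 / [1 − 0.6143]
    = 6.948 · 0.8803 / 0.3857
    = 15.86 m

H_c = 15.86 m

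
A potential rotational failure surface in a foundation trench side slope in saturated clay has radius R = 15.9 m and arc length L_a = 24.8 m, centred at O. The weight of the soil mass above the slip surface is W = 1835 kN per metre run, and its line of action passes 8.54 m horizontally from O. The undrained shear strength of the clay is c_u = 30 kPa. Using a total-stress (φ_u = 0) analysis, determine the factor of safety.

Taking moments about the centre O, the resisting moment is provided by the undrained shear strength acting along the arc:
M_R = c_u·L_a·R = 30·24.80·15.9 = 11829.6 kN·m/m
M_D = W·d = 1835·8.54 = 15670.9 kN·m/m
FS = M_R / M_D = 11829.6 / 15670.9 = 0.755

FS = 0.75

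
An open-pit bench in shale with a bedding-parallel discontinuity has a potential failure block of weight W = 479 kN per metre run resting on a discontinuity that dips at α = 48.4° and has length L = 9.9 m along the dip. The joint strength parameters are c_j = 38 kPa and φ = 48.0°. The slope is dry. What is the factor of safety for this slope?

Resolving the block weight along and normal to the plane and applying the Mohr–Coulomb strength on the joint:
N' = W cosα = 479·cos48.4° = 318.0 kN/m
Driving force T = W sinα = 479·sin48.4° = 358.2 kN/m
Resisting force R = c_j·L + N'·tanφ = 38·9.9 + 318.0·tan48.0° = 376.2 + 353.2 = 729.4 kN/m
FS = R / T = 729.4 / 358.2 = 2.036

FS = 2.04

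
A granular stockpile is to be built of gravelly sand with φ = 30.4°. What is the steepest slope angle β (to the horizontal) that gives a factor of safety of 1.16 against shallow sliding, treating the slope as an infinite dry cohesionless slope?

β = 26.8°

For an infinite dry cohesionless slope FS = tanφ/tanβ, so tanβ = tanφ / FS.
tanβ = tan30.4° / 1.16 = 0.5867 / 1.16 = 0.5058
β = arctan(0.5058) = 26.83°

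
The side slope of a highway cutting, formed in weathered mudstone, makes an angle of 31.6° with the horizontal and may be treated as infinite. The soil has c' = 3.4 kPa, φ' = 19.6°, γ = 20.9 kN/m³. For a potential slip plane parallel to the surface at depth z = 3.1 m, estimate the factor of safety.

For an infinite slope with a slip plane parallel to the surface (no pore pressure): FS = [c' + γz cos²β tanφ'] / [γz sinβ cosβ].
γz = 20.9·3.1 = 64.79 kN/m²
Numerator = 3.4 + 64.79·cos²31.6°·tan19.6° = 3.4 + 64.79·0.7254·0.3561 = 20.136 kPa
Denominator = 64.79·sin31.6°·cos31.6° = 64.79·0.5240·0.8517 = 28.915 kPa
FS = 20.136 / 28.915 = 0.696

FS = 0.70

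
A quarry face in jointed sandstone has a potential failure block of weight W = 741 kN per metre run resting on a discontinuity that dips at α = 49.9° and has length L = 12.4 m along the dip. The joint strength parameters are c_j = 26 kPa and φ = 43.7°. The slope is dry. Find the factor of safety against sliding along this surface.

FS = 1.37

Resolving the block weight along and normal to the plane and applying the Mohr–Coulomb strength on the joint:
N' = W cosα = 741·cos49.9° = 477.3 kN/m
Driving force T = W sinα = 741·sin49.9° = 566.8 kN/m
Resisting force R = c_j·L + N'·tanφ = 26·12.4 + 477.3·tan43.7° = 322.4 + 456.1 = 778.5 kN/m
FS = R / T = 778.5 / 566.8 = 1.374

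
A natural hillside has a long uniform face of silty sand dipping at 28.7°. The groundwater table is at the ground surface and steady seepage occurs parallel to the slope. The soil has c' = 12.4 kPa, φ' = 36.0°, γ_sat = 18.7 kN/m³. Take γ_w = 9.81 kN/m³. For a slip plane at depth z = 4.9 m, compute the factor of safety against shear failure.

FS = 0.95

With seepage parallel to the slope and the water table at the surface, the effective normal stress on the slip plane uses the buoyant unit weight γ' = γ_sat − γ_w while the driving shear stress uses γ_sat:
FS = [c' + γ' z cos²β tanφ'] / [γ_sat z sinβ cosβ]
γ' = 18.7 − 9.81 = 8.89 kN/m³
Numerator = 12.4 + 8.89·4.9·cos²28.7°·tan36.0° = 12.4 + 8.89·4.9·0.7694·0.7265 = 36.750 kPa
Denominator = 18.7·4.9·sin28.7°·cos28.7° = 18.7·4.9·0.4802·0.8771 = 38.597 kPa
FS = 36.750 / 38.597 = 0.952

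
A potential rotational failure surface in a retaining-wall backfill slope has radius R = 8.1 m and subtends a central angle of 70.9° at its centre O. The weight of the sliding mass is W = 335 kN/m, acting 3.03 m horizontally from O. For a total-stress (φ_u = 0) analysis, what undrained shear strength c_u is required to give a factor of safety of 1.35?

FS = c_u·L_a·R / (W·d), so c_u = FS·W·d / (L_a·R).
Arc length L_a = R·θ = 8.1·(70.9°·π/180) = 8.1·1.2374 = 10.02 m
c_u = 1.35·335·3.03 / (10.02·8.1) = 1370.3 / 81.19 = 16.88 kPa

c_u = 16.9 kPa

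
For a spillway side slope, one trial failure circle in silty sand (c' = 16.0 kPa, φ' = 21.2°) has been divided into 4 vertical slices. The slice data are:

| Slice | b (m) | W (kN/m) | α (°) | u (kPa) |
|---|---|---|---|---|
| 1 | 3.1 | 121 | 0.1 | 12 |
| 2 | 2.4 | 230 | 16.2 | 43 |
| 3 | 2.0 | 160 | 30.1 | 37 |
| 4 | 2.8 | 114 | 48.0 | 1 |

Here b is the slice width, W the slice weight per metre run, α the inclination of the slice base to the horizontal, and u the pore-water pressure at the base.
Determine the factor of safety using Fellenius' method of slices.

FS = 1.39

Ordinary method of slices: FS = Σ[c'·Δl_i + (W_i cosα_i − u_i·Δl_i)·tanφ'] / Σ W_i sinα_i, with Δl_i = b_i / cosα_i.
Slice 1: Δl = 3.1/cos0.1° = 3.100 m; N'_1 = 121·cos0.1° − 12·3.100 = 83.8; c'Δl = 49.60; W sinα = 0.2
Slice 2: Δl = 2.4/cos16.2° = 2.499 m; N'_2 = 230·cos16.2° − 43·2.499 = 113.4; c'Δl = 39.99; W sinα = 64.2
Slice 3: Δl = 2.0/cos30.1° = 2.312 m; N'_3 = 160·cos30.1° − 37·2.312 = 52.9; c'Δl = 36.99; W sinα = 80.2
Slice 4: Δl = 2.8/cos48.0° = 4.185 m; N'_4 = 114·cos48.0° − 1·4.185 = 72.1; c'Δl = 66.95; W sinα = 84.7
Σc'Δl = 193.5 kN/m; ΣN' = 322.2 kN/m; ΣW sinα = 229.3 kN/m
Resisting = 193.5 + 322.2·tan21.2° = 193.5 + 125.0 = 318.5 kN/m
FS = 318.5 / 229.3 = 1.389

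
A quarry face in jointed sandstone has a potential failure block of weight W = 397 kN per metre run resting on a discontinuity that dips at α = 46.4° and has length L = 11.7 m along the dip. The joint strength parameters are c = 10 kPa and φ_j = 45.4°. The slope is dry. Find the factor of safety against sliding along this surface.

Resolving the block weight along and normal to the plane and applying the Mohr–Coulomb strength on the joint:
N' = W cosα = 397·cos46.4° = 273.8 kN/m
Driving force T = W sinα = 397·sin46.4° = 287.5 kN/m
Resisting force R = c·L + N'·tanφ_j = 10·11.7 + 273.8·tan45.4° = 117.0 + 277.6 = 394.6 kN/m
FS = R / T = 394.6 / 287.5 = 1.373

FS = 1.37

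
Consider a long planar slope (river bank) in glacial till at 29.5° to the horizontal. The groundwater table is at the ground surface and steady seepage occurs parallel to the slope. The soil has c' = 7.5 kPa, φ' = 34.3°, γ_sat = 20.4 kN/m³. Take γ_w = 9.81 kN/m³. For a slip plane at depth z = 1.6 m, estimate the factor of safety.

With seepage parallel to the slope and the water table at the surface, the effective normal stress on the slip plane uses the buoyant unit weight γ' = γ_sat − γ_w while the driving shear stress uses γ_sat:
FS = [c' + γ' z cos²β tanφ'] / [γ_sat z sinβ cosβ]
γ' = 20.4 − 9.81 = 10.59 kN/m³
Numerator = 7.5 + 10.59·1.6·cos²29.5°·tan34.3° = 7.5 + 10.59·1.6·0.7575·0.6822 = 16.256 kPa
Denominator = 20.4·1.6·sin29.5°·cos29.5° = 20.4·1.6·0.4924·0.8704 = 13.989 kPa
FS = 16.256 / 13.989 = 1.162

FS = 1.16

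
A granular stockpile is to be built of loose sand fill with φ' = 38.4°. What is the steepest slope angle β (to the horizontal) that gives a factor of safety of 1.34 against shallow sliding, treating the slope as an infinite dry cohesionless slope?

For an infinite dry cohesionless slope FS = tanφ'/tanβ, so tanβ = tanφ' / FS.
tanβ = tan38.4° / 1.34 = 0.7926 / 1.34 = 0.5915
β = arctan(0.5915) = 30.60°

β = 30.6°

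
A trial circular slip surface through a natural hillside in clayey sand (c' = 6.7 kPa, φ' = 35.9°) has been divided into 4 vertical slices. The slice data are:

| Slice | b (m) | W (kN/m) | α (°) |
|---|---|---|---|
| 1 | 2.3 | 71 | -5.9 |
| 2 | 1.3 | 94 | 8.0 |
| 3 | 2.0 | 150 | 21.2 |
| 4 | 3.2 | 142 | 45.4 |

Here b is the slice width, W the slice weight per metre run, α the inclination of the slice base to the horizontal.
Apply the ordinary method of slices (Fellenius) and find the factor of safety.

FS = 2.24

Ordinary method of slices: FS = Σ[c'·Δl_i + (W_i cosα_i)·tanφ'] / Σ W_i sinα_i, with Δl_i = b_i / cosα_i.
Slice 1: Δl = 2.3/cos(-5.9°) = 2.312 m; N'_1 = 71·cos(-5.9°) = 70.6; c'Δl = 15.49; W sinα = -7.3
Slice 2: Δl = 1.3/cos8.0° = 1.313 m; N'_2 = 94·cos8.0° = 93.1; c'Δl = 8.80; W sinα = 13.1
Slice 3: Δl = 2.0/cos21.2° = 2.145 m; N'_3 = 150·cos21.2° = 139.8; c'Δl = 14.37; W sinα = 54.2
Slice 4: Δl = 3.2/cos45.4° = 4.557 m; N'_4 = 142·cos45.4° = 99.7; c'Δl = 30.53; W sinα = 101.1
Σc'Δl = 69.2 kN/m; ΣN' = 403.3 kN/m; ΣW sinα = 161.1 kN/m
Resisting = 69.2 + 403.3·tan35.9° = 69.2 + 291.9 = 361.1 kN/m
FS = 361.1 / 161.1 = 2.241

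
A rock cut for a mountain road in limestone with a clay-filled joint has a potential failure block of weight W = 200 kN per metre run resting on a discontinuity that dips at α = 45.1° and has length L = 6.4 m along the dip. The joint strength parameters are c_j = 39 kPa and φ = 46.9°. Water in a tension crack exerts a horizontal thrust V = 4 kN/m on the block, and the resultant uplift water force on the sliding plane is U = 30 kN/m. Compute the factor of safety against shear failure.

Resolving the block weight along and normal to the plane and applying the Mohr–Coulomb strength on the joint:
N' = W cosα − U − V sinα = 200·cos45.1° − 30 − 4·sin45.1° = 108.3 kN/m
Driving force T = W sinα + V cosα = 200·sin45.1° + 4·cos45.1° = 144.5 kN/m
Resisting force R = c_j·L + N'·tanφ = 39·6.4 + 108.3·tan46.9° = 249.6 + 115.8 = 365.4 kN/m
FS = R / T = 365.4 / 144.5 = 2.529

FS = 2.53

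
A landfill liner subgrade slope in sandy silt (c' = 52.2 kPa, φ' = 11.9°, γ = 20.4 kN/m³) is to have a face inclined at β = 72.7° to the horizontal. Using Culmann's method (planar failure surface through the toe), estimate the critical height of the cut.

H_c = 18.67 m

Culmann's analysis gives the critical failure plane at α_cr = (β + φ')/2 = (72.7 + 11.9)/2 = 42.3°, and the critical height
H_c = (4c'/γ) · sinβ cosφ' / [1 − cos(β − φ')]
    = (4·52.2/20.4) · sin72.7°·cos11.9° / [1 − cos(60.8°)]
    = 10.235 · 0.9548·0.9785 / [1 − 0.4879]
    = 10.235 · 0.9342 / 0.5121
    = 18.67 m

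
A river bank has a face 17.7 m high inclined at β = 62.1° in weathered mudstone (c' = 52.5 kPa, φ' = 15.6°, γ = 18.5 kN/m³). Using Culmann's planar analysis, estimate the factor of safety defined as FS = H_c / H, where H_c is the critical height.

H_c = (4c'/γ) · sinβ cosφ' / [1 − cos(β − φ')]
    = (4·52.5/18.5) · sin62.1°·cos15.6° / [1 − cos46.5°]
    = 11.351 · 0.8512 / 0.3116 = 31.00 m
FS = H_c / H = 31.00 / 17.7 = 1.752

FS = 1.75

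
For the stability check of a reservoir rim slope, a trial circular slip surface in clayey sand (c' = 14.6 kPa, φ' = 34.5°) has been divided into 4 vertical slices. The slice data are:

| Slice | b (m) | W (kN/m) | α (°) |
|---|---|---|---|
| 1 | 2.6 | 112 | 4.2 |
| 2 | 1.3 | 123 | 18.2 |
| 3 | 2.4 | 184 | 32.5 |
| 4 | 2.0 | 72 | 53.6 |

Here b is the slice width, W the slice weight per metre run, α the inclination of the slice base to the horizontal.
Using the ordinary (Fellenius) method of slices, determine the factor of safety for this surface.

FS = 2.17

Ordinary method of slices: FS = Σ[c'·Δl_i + (W_i cosα_i)·tanφ'] / Σ W_i sinα_i, with Δl_i = b_i / cosα_i.
Slice 1: Δl = 2.6/cos4.2° = 2.607 m; N'_1 = 112·cos4.2° = 111.7; c'Δl = 38.06; W sinα = 8.2
Slice 2: Δl = 1.3/cos18.2° = 1.368 m; N'_2 = 123·cos18.2° = 116.8; c'Δl = 19.98; W sinα = 38.4
Slice 3: Δl = 2.4/cos32.5° = 2.846 m; N'_3 = 184·cos32.5° = 155.2; c'Δl = 41.55; W sinα = 98.9
Slice 4: Δl = 2.0/cos53.6° = 3.370 m; N'_4 = 72·cos53.6° = 42.7; c'Δl = 49.21; W sinα = 58.0
Σc'Δl = 148.8 kN/m; ΣN' = 426.5 kN/m; ΣW sinα = 203.4 kN/m
Resisting = 148.8 + 426.5·tan34.5° = 148.8 + 293.1 = 441.9 kN/m
FS = 441.9 / 203.4 = 2.172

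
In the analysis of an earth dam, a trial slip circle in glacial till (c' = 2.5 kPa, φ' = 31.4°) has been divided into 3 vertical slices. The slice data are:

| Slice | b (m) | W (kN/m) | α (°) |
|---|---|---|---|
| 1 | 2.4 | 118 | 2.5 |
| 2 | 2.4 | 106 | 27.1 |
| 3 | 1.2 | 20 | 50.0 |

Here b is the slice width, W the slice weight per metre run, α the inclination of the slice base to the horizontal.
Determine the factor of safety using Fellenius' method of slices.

FS = 2.25

Ordinary method of slices: FS = Σ[c'·Δl_i + (W_i cosα_i)·tanφ'] / Σ W_i sinα_i, with Δl_i = b_i / cosα_i.
Slice 1: Δl = 2.4/cos2.5° = 2.402 m; N'_1 = 118·cos2.5° = 117.9; c'Δl = 6.01; W sinα = 5.1
Slice 2: Δl = 2.4/cos27.1° = 2.696 m; N'_2 = 106·cos27.1° = 94.4; c'Δl = 6.74; W sinα = 48.3
Slice 3: Δl = 1.2/cos50.0° = 1.867 m; N'_3 = 20·cos50.0° = 12.9; c'Δl = 4.67; W sinα = 15.3
Σc'Δl = 17.4 kN/m; ΣN' = 225.1 kN/m; ΣW sinα = 68.8 kN/m
Resisting = 17.4 + 225.1·tan31.4° = 17.4 + 137.4 = 154.8 kN/m
FS = 154.8 / 68.8 = 2.252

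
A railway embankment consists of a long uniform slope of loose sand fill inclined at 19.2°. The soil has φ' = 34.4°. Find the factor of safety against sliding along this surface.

For a dry cohesionless infinite slope the factor of safety is FS = tanφ' / tanβ.
FS = tan34.4° / tan19.2° = 0.6847 / 0.3482 = 1.966

FS = 1.97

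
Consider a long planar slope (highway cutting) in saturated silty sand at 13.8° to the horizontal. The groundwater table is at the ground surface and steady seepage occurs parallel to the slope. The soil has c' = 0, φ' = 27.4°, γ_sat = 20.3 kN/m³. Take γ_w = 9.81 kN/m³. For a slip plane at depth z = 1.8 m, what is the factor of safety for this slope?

FS = 1.09

With seepage parallel to the slope and the water table at the surface, the effective normal stress on the slip plane uses the buoyant unit weight γ' = γ_sat − γ_w while the driving shear stress uses γ_sat:
FS = [c' + γ' z cos²β tanφ'] / [γ_sat z sinβ cosβ]
(For c' = 0 this reduces to FS = (γ'/γ_sat)·tanφ'/tanβ.)
γ' = 20.3 − 9.81 = 10.49 kN/m³
Numerator = 0.0 + 10.49·1.8·cos²13.8°·tan27.4° = 0.0 + 10.49·1.8·0.9431·0.5184 = 9.231 kPa
Denominator = 20.3·1.8·sin13.8°·cos13.8° = 20.3·1.8·0.2385·0.9711 = 8.464 kPa
FS = 9.231 / 8.464 = 1.091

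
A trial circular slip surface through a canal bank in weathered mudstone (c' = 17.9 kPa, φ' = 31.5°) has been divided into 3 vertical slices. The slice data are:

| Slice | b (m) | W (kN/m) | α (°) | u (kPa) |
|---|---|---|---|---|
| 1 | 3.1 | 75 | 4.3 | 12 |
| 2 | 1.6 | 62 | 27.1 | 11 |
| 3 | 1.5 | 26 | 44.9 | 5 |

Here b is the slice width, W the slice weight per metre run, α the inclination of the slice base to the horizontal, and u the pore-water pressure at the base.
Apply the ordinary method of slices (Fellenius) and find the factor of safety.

Ordinary method of slices: FS = Σ[c'·Δl_i + (W_i cosα_i − u_i·Δl_i)·tanφ'] / Σ W_i sinα_i, with Δl_i = b_i / cosα_i.
Slice 1: Δl = 3.1/cos4.3° = 3.109 m; N'_1 = 75·cos4.3° − 12·3.109 = 37.5; c'Δl = 55.65; W sinα = 5.6
Slice 2: Δl = 1.6/cos27.1° = 1.797 m; N'_2 = 62·cos27.1° − 11·1.797 = 35.4; c'Δl = 32.17; W sinα = 28.2
Slice 3: Δl = 1.5/cos44.9° = 2.118 m; N'_3 = 26·cos44.9° − 5·2.118 = 7.8; c'Δl = 37.91; W sinα = 18.4
Σc'Δl = 125.7 kN/m; ΣN' = 80.7 kN/m; ΣW sinα = 52.2 kN/m
Resisting = 125.7 + 80.7·tan31.5° = 125.7 + 49.5 = 175.2 kN/m
FS = 175.2 / 52.2 = 3.355

FS = 3.36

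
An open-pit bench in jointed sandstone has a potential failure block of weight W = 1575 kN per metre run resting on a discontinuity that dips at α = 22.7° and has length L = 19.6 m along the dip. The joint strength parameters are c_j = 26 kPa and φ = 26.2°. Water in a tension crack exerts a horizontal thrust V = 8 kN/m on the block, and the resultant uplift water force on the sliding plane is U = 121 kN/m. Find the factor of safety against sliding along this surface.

FS = 1.89

Resolving the block weight along and normal to the plane and applying the Mohr–Coulomb strength on the joint:
N' = W cosα − U − V sinα = 1575·cos22.7° − 121 − 8·sin22.7° = 1328.9 kN/m
Driving force T = W sinα + V cosα = 1575·sin22.7° + 8·cos22.7° = 615.2 kN/m
Resisting force R = c_j·L + N'·tanφ = 26·19.6 + 1328.9·tan26.2° = 509.6 + 653.9 = 1163.5 kN/m
FS = R / T = 1163.5 / 615.2 = 1.891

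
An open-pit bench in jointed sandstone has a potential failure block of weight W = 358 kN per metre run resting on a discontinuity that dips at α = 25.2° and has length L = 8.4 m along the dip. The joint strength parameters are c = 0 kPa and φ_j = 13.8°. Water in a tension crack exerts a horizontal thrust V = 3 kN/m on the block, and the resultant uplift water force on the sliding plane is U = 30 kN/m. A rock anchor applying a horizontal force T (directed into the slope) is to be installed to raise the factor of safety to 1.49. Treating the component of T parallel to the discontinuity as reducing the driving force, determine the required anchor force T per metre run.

Resolving forces along and normal to the sliding plane, with the horizontal anchor force T adding T·sinα to the effective normal force and T·cosα acting up the plane against the driving force:
FS = [cL + (W cosα − U − V sinα + T sinα) tanφ_j] / [W sinα + V cosα − T cosα]
Without the anchor: N' = 292.7 kN/m, driving T_d = 155.1 kN/m, resisting R = 0·8.4 + 292.7·tan13.8° = 71.9 kN/m, FS = 0.46.
Setting FS = 1.49 and solving for T:
1.49·(155.1 − T cos25.2°) = 71.9 + T sin25.2°·tan13.8°
T·(sin25.2°·tan13.8° + 1.49·cos25.2°) = 1.49·155.1 − 71.9
T·(0.4258·0.2456 + 1.49·0.9048) = 231.2 − 71.9 = 159.3
T·1.4528 = 159.3
T = 109.6 kN/m

T = 110 kN/m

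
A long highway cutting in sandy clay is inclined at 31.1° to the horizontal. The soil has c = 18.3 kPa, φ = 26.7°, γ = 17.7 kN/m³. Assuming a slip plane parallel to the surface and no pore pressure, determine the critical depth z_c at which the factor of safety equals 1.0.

z_c = 14.06 m

Setting FS = 1.00 in FS = [c + γz cos²β tanφ] / [γz sinβ cosβ] and solving for z:
z = c / [γ cosβ (FS·sinβ − cosβ·tanφ)]
  = 18.3 / [17.7·cos31.1°·(1.00·sin31.1° − cos31.1°·tan26.7°)]
  = 18.3 / [17.7·0.8563·(1.00·0.5165 − 0.8563·0.5029)]
  = 18.3 / 1.3015 = 14.060 m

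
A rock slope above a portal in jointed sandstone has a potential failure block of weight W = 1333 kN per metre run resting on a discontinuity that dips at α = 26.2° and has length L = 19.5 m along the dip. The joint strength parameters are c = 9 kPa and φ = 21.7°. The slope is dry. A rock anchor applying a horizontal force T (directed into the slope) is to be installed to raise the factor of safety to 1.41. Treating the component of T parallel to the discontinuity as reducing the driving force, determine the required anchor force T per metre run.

T = 124 kN/m

Resolving forces along and normal to the sliding plane, with the horizontal anchor force T adding T·sinα to the effective normal force and T·cosα acting up the plane against the driving force:
FS = [cL + (W cosα + T sinα) tanφ] / [W sinα − T cosα]
Without the anchor: N' = 1196.0 kN/m, driving T_d = 588.5 kN/m, resisting R = 9·19.5 + 1196.0·tan21.7° = 651.5 kN/m, FS = 1.11.
Setting FS = 1.41 and solving for T:
1.41·(588.5 − T cos26.2°) = 651.5 + T sin26.2°·tan21.7°
T·(sin26.2°·tan21.7° + 1.41·cos26.2°) = 1.41·588.5 − 651.5
T·(0.4415·0.3979 + 1.41·0.8973) = 829.8 − 651.5 = 178.4
T·1.4408 = 178.4
T = 123.8 kN/m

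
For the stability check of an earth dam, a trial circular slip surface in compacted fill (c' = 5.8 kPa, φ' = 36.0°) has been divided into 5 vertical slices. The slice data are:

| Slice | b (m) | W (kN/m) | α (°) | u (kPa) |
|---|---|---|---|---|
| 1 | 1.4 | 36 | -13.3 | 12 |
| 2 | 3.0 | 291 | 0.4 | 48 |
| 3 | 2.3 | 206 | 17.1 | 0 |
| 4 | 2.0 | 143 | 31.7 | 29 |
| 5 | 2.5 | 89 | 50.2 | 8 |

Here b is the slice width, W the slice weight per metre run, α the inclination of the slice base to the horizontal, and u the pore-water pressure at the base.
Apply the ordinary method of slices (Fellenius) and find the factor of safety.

FS = 2.00

Ordinary method of slices: FS = Σ[c'·Δl_i + (W_i cosα_i − u_i·Δl_i)·tanφ'] / Σ W_i sinα_i, with Δl_i = b_i / cosα_i.
Slice 1: Δl = 1.4/cos(-13.3°) = 1.439 m; N'_1 = 36·cos(-13.3°) − 12·1.439 = 17.8; c'Δl = 8.34; W sinα = -8.3
Slice 2: Δl = 3.0/cos0.4° = 3.000 m; N'_2 = 291·cos0.4° − 48·3.000 = 147.0; c'Δl = 17.40; W sinα = 2.0
Slice 3: Δl = 2.3/cos17.1° = 2.406 m; N'_3 = 206·cos17.1° − 0·2.406 = 196.9; c'Δl = 13.96; W sinα = 60.6
Slice 4: Δl = 2.0/cos31.7° = 2.351 m; N'_4 = 143·cos31.7° − 29·2.351 = 53.5; c'Δl = 13.63; W sinα = 75.1
Slice 5: Δl = 2.5/cos50.2° = 3.906 m; N'_5 = 89·cos50.2° − 8·3.906 = 25.7; c'Δl = 22.65; W sinα = 68.4
Σc'Δl = 76.0 kN/m; ΣN' = 440.9 kN/m; ΣW sinα = 197.8 kN/m
Resisting = 76.0 + 440.9·tan36.0° = 76.0 + 320.3 = 396.3 kN/m
FS = 396.3 / 197.8 = 2.003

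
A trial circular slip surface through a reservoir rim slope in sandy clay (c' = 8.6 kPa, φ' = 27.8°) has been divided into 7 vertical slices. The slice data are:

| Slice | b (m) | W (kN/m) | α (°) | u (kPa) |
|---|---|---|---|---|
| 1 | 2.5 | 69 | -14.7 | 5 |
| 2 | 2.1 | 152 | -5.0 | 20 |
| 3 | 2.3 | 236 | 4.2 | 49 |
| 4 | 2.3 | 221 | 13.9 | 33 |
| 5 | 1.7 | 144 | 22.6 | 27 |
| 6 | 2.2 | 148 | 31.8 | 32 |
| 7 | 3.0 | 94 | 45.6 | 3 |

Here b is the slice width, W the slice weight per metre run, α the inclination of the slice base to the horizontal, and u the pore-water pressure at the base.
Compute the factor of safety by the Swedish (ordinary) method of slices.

FS = 1.97

Ordinary method of slices: FS = Σ[c'·Δl_i + (W_i cosα_i − u_i·Δl_i)·tanφ'] / Σ W_i sinα_i, with Δl_i = b_i / cosα_i.
Slice 1: Δl = 2.5/cos(-14.7°) = 2.585 m; N'_1 = 69·cos(-14.7°) − 5·2.585 = 53.8; c'Δl = 22.23; W sinα = -17.5
Slice 2: Δl = 2.1/cos(-5.0°) = 2.108 m; N'_2 = 152·cos(-5.0°) − 20·2.108 = 109.3; c'Δl = 18.13; W sinα = -13.2
Slice 3: Δl = 2.3/cos4.2° = 2.306 m; N'_3 = 236·cos4.2° − 49·2.306 = 122.4; c'Δl = 19.83; W sinα = 17.3
Slice 4: Δl = 2.3/cos13.9° = 2.369 m; N'_4 = 221·cos13.9° − 33·2.369 = 136.3; c'Δl = 20.38; W sinα = 53.1
Slice 5: Δl = 1.7/cos22.6° = 1.841 m; N'_5 = 144·cos22.6° − 27·1.841 = 83.2; c'Δl = 15.84; W sinα = 55.3
Slice 6: Δl = 2.2/cos31.8° = 2.589 m; N'_6 = 148·cos31.8° − 32·2.589 = 43.0; c'Δl = 22.26; W sinα = 78.0
Slice 7: Δl = 3.0/cos45.6° = 4.288 m; N'_7 = 94·cos45.6° − 3·4.288 = 52.9; c'Δl = 36.87; W sinα = 67.2
Σc'Δl = 155.5 kN/m; ΣN' = 600.9 kN/m; ΣW sinα = 240.1 kN/m
Resisting = 155.5 + 600.9·tan27.8° = 155.5 + 316.8 = 472.3 kN/m
FS = 472.3 / 240.1 = 1.967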